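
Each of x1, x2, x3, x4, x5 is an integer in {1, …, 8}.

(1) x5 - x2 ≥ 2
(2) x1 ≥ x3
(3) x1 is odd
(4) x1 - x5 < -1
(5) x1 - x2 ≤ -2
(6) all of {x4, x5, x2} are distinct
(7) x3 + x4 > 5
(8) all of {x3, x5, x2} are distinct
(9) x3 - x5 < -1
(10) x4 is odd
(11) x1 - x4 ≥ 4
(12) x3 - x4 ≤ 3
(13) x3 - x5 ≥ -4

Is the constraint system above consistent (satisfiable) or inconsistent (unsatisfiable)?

Constraints 1, 5, 11, 12, and 13 give x2 − x1 ≥ 2, x1 − x4 ≥ 4, x4 − x3 ≥ -3, x3 − x5 ≥ -4, x5 − x2 ≥ 2.
Adding all 5 inequalities: the left sides telescope to 0, and the right sides sum to 2 + 4 + (-3) + (-4) + 2 = 1. So 0 ≥ 1, which is false.

Unsatisfiable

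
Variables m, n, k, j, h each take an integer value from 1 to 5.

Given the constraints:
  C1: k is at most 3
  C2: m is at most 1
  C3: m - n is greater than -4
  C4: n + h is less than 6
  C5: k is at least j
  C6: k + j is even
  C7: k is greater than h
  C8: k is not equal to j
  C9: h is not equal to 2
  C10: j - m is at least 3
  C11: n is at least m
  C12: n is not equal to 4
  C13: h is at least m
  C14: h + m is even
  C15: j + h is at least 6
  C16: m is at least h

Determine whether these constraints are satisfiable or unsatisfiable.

Unsatisfiable

From constraints 1 and 5: j ≤ k ≤ 3. From constraints 2 and 16: h ≤ m ≤ 1. Hence j + h ≤ 4. But constraint 15 requires j + h ≥ 6, and 6 > 4. Contradiction.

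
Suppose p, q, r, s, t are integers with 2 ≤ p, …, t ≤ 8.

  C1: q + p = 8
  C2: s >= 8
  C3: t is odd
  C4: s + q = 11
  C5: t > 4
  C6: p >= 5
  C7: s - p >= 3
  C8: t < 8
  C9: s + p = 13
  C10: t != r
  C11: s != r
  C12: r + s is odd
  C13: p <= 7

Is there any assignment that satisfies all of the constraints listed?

Satisfiable

Setting (p, q, r, s, t) = (5, 3, 3, 8, 5) satisfies everything: constraint 1: q + p = 8; constraint 4: s + q = 11; constraint 7: s - p = 3, and the others follow.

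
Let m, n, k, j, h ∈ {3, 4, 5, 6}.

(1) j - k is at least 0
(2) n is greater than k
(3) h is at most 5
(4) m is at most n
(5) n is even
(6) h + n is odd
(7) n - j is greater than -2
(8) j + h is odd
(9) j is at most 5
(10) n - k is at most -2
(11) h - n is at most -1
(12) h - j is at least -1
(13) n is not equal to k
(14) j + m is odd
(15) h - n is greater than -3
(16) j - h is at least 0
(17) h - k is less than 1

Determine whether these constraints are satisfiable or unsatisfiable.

Constraints 1, 10, 11, and 12 give j − k ≥ 0, k − n ≥ 2, n − h ≥ 1, h − j ≥ -1.
Adding all 4 inequalities: the left sides telescope to 0, and the right sides sum to 0 + 2 + 1 + (-1) = 2. So 0 ≥ 2, which is false.

Unsatisfiable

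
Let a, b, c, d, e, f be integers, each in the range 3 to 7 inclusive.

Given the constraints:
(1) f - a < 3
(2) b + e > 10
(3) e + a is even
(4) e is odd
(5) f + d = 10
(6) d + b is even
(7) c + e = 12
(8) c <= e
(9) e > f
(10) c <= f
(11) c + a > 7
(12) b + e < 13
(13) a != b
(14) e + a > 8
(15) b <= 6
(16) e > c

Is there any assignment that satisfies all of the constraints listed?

Satisfiable

Setting (a, b, c, d, e, f) = (3, 5, 5, 5, 7, 5) satisfies everything: constraint 1: f - a = 2; constraint 2: b + e = 12; constraint 5: f + d = 10, and the others follow.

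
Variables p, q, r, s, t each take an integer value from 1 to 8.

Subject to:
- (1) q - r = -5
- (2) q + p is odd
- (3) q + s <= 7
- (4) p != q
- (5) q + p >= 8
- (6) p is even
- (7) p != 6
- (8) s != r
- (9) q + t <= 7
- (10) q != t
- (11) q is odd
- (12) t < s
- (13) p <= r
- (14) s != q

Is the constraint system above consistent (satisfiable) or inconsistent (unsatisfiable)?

Satisfiable

The assignment p = 8, q = 3, r = 8, s = 2, t = 1 works:
  constraint 1 holds since q - r = -5.
  constraint 3 holds since q + s = 5.
The rest check out directly.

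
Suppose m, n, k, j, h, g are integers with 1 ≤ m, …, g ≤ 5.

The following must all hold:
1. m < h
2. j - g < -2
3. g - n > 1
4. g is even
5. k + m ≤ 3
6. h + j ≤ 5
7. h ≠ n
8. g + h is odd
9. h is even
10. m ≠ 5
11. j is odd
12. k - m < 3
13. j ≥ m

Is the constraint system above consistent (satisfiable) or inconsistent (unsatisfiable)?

Constraint 4 makes g even and constraint 9 makes h even, so g + h must be even. Constraint 8 says g + h is odd — contradiction.

Unsatisfiable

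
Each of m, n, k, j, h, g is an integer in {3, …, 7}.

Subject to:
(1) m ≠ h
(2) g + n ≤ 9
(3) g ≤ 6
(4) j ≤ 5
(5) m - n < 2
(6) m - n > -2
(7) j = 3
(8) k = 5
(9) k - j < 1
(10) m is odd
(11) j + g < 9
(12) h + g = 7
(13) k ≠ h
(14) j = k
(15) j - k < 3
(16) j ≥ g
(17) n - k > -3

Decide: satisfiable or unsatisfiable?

Constraint 7 fixes j = 3 and constraint 8 fixes k = 5, but constraint 14 requires j = k. Since 3 ≠ 5, contradiction.

Unsatisfiable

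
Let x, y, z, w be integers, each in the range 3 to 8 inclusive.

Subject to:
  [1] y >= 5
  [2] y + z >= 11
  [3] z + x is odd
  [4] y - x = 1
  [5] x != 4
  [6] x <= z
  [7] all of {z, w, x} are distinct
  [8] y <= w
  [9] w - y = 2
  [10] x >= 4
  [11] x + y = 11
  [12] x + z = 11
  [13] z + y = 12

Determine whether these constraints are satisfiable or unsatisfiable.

Take x = 5, y = 6, z = 6, w = 8. Then constraint 2: y + z = 12; constraint 4: y - x = 1; constraint 9: w - y = 2, and every other listed constraint is also met.

Satisfiable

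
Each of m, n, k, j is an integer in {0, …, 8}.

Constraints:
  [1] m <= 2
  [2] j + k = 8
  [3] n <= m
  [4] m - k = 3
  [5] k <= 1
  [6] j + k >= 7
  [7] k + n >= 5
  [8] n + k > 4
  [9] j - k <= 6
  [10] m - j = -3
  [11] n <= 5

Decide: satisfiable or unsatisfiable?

Unsatisfiable

From constraint 5: k ≤ 1. From constraints 1 and 3: n ≤ m ≤ 2. Hence k + n ≤ 3. But constraint 7 requires k + n ≥ 5, and 5 > 3. Contradiction.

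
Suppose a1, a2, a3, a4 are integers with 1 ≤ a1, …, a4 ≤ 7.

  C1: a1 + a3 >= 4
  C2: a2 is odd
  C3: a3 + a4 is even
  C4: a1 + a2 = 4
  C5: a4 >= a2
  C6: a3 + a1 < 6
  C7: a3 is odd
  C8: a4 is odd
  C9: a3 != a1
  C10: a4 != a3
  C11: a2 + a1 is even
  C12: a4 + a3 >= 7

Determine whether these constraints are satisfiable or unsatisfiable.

The assignment a1 = 1, a2 = 3, a3 = 3, a4 = 7 works:
  constraint 1 holds since a1 + a3 = 4.
  constraint 4 holds since a1 + a2 = 4.
  constraint 6 holds since a3 + a1 = 4.
The rest check out directly.

Satisfiable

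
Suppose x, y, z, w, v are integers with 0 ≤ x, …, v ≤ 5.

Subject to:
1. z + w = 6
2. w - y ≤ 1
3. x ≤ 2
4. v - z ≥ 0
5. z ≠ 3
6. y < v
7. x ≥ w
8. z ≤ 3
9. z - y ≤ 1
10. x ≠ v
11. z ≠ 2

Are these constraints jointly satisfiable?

Unsatisfiable

From constraint 8: z ≤ 3. From constraints 3 and 7: w ≤ x ≤ 2. Hence z + w ≤ 5. But constraint 1 requires z + w = 6, and 6 > 5. Contradiction.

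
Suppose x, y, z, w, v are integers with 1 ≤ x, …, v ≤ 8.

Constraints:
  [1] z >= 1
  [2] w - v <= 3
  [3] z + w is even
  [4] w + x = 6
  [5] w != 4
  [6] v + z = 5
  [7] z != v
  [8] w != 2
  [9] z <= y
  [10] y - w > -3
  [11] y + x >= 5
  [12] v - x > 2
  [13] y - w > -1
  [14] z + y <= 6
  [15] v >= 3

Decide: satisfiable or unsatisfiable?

Satisfiable

Take x = 1, y = 5, z = 1, w = 5, v = 4. Then constraint 2: w - v = 1; constraint 4: w + x = 6, and every other listed constraint is also met.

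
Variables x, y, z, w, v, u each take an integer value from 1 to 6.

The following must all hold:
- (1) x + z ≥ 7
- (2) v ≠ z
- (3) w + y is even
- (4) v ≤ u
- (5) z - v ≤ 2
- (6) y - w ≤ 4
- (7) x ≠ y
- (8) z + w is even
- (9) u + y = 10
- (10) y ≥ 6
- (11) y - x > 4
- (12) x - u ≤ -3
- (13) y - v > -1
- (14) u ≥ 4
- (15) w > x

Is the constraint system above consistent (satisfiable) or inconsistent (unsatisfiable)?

The assignment x = 1, y = 6, z = 6, w = 4, v = 4, u = 4 works:
  constraint 1 holds since x + z = 7.
  constraint 5 holds since z - v = 2.
The rest check out directly.

Satisfiable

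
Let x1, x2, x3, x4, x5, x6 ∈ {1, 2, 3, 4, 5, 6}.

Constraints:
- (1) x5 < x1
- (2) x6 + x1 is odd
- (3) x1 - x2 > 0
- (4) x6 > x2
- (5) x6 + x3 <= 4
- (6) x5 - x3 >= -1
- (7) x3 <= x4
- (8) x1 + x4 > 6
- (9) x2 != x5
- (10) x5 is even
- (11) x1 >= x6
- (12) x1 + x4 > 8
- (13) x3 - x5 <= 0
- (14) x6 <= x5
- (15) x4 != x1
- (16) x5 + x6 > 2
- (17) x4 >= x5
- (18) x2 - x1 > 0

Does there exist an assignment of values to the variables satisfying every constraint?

Constraints 1, 4, 14, and 18 give x1 < x2, x2 < x6, x6 ≤ x5, x5 < x1. Chaining: x1 < x2 < x6 ≤ x5 < x1, which forces x1 < x1 — impossible.

Unsatisfiable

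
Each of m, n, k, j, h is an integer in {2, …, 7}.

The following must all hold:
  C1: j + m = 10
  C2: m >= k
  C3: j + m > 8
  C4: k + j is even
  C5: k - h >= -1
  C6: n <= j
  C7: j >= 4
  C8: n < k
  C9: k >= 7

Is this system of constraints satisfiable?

From constraint 7: j ≥ 4. From constraints 2 and 9: m ≥ k ≥ 7. Hence j + m ≥ 11. But constraint 1 requires j + m = 10, and 10 < 11. Contradiction.

Unsatisfiable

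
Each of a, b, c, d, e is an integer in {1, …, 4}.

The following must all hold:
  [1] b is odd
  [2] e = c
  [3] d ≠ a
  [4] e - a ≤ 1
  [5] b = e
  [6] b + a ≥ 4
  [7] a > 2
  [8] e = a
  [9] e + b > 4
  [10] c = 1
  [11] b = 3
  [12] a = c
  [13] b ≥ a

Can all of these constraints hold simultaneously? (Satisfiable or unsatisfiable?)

Unsatisfiable

Constraint 11 fixes b = 3 and constraint 10 fixes c = 1. Constraints 5, 8, and 12 give b = e = a = c, so b = c. But 3 ≠ 1 — contradiction.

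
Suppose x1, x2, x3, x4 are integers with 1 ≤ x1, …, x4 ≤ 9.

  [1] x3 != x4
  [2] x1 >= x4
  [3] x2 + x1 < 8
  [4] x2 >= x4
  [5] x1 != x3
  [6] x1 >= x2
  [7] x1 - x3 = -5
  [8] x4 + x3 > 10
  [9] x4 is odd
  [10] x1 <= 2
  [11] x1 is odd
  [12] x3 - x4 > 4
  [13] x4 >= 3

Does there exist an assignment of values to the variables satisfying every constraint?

From constraints 4 and 13: x2 ≥ x4 and x4 ≥ 3, so x2 ≥ 3. From constraints 6 and 10: x2 ≤ x1 and x1 ≤ 2, so x2 ≤ 2. But 2 < 3, so no value of x2 works.

Unsatisfiable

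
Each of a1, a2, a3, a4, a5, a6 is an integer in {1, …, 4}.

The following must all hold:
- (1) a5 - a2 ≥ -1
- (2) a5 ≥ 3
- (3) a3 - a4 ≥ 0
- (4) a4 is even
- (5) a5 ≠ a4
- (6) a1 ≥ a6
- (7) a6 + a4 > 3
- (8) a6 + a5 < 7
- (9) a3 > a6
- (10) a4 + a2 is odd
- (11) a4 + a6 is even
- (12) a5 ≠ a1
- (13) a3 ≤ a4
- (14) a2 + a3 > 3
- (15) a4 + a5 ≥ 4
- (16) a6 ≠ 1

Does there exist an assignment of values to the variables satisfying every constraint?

Try a1 = 2, a2 = 1, a3 = 4, a4 = 4, a5 = 3, a6 = 2.
Check constraint 1: a5 - a2 = 2; constraint 3: a3 - a4 = 0; constraint 7: a6 + a4 = 6. The remaining constraints are straightforward to verify.

Satisfiable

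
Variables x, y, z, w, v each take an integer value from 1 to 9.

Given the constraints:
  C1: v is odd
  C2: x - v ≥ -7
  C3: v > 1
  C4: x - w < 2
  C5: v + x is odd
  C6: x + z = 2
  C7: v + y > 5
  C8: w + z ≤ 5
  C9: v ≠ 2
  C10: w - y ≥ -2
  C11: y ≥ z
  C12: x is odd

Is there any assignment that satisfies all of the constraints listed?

Constraint 1 makes v odd and constraint 12 makes x odd, so v + x must be even. Constraint 5 says v + x is odd — contradiction.

Unsatisfiable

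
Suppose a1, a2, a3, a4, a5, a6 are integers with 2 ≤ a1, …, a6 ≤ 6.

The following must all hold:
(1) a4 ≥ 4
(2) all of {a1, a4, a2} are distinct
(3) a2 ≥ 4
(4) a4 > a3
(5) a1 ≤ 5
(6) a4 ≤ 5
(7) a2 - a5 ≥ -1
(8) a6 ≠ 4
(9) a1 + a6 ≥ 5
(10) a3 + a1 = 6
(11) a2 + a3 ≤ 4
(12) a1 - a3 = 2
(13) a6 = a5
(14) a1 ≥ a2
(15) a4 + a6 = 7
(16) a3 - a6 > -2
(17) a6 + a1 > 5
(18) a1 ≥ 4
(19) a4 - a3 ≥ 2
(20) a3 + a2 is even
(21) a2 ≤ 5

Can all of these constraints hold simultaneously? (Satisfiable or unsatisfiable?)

Unsatisfiable

Constraints 1, 3, 5, 6, 18, and 21 confine each of a1, a4, a2 to the 2 values {4, 5}.
Constraint 2 requires all 3 of them to be distinct, but only 2 values are available — impossible by the pigeonhole principle.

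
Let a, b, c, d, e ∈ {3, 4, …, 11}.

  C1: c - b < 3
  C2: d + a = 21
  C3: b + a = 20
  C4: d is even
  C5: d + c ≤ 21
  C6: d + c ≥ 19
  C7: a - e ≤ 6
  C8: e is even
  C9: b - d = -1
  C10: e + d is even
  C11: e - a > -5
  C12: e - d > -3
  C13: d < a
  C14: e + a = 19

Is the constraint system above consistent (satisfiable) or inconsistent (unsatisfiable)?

Take a = 11, b = 9, c = 11, d = 10, e = 8. Then constraint 1: c - b = 2; constraint 2: d + a = 21; constraint 3: b + a = 20, and every other listed constraint is also met.

Satisfiable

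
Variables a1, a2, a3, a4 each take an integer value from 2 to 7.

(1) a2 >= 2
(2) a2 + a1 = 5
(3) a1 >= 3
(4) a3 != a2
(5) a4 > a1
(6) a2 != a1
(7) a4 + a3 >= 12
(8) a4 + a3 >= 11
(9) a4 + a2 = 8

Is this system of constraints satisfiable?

Satisfiable

Take a1 = 3, a2 = 2, a3 = 6, a4 = 6. Then constraint 2: a2 + a1 = 5; constraint 7: a4 + a3 = 12; constraint 8: a4 + a3 = 12, and every other listed constraint is also met.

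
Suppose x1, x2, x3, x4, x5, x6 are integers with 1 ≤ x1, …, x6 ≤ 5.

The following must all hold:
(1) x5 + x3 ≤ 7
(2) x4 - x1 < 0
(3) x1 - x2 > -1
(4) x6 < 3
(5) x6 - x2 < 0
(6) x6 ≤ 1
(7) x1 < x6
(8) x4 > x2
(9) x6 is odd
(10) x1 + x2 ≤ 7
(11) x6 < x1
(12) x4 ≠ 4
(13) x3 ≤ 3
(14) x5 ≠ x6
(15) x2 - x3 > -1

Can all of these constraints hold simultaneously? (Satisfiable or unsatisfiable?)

Constraints 2, 5, 7, and 8 give x6 < x2, x2 < x4, x4 < x1, x1 < x6. Chaining: x6 < x2 < x4 < x1 < x6, which forces x6 < x6 — impossible.

Unsatisfiable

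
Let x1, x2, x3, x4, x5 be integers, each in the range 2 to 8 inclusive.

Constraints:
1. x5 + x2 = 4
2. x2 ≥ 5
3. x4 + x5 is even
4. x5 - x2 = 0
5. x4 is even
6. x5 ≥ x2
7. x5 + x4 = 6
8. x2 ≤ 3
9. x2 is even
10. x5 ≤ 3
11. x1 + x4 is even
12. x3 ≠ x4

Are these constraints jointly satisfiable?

Unsatisfiable

From constraint 2: x2 ≥ 5. From constraints 6 and 10: x2 ≤ x5 and x5 ≤ 3, so x2 ≤ 3. But 3 < 5, so no value of x2 works.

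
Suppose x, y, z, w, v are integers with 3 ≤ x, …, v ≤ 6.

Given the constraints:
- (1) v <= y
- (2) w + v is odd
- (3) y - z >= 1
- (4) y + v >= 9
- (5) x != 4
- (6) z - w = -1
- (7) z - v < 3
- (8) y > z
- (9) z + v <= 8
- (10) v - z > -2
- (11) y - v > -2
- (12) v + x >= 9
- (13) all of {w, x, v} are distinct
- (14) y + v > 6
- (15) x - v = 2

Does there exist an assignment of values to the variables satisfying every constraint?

Satisfiable

Setting (x, y, z, w, v) = (6, 5, 4, 5, 4) satisfies everything: constraint 3: y - z = 1; constraint 4: y + v = 9; constraint 6: z - w = -1, and the others follow.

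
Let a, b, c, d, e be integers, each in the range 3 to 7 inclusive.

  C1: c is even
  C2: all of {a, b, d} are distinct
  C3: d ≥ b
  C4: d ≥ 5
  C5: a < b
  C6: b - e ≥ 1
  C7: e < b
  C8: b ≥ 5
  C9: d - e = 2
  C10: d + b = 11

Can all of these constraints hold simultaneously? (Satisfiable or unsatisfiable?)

Take a = 4, b = 5, c = 4, d = 6, e = 4. Then constraint 6: b - e = 1; constraint 9: d - e = 2; constraint 10: d + b = 11, and every other listed constraint is also met.

Satisfiable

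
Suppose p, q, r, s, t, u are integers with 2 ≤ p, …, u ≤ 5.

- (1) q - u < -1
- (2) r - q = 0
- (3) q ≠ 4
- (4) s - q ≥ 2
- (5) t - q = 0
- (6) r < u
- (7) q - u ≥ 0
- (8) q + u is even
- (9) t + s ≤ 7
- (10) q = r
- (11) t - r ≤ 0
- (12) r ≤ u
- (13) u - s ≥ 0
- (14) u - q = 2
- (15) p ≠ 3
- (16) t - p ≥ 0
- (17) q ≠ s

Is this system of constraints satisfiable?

Unsatisfiable

Constraints 4, 7, and 13 give u − s ≥ 0, s − q ≥ 2, q − u ≥ 0.
Adding all 3 inequalities: the left sides telescope to 0, and the right sides sum to 0 + 2 + 0 = 2. So 0 ≥ 2, which is false.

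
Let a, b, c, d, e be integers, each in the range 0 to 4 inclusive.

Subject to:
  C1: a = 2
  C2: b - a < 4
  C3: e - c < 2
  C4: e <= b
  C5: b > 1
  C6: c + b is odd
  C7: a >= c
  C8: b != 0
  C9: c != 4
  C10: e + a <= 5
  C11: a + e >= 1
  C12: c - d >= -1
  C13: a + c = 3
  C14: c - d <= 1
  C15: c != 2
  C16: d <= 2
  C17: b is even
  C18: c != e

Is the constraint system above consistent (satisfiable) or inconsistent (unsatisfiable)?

Satisfiable

Setting (a, b, c, d, e) = (2, 4, 1, 2, 0) satisfies everything: constraint 2: b - a = 2; constraint 3: e - c = -1; constraint 10: e + a = 2, and the others follow.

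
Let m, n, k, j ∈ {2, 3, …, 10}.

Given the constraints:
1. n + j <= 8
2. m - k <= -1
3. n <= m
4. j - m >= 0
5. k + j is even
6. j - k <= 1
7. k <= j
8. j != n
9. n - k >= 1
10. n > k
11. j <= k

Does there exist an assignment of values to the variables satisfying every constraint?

Constraints 3, 4, 10, and 11 give j ≤ k, k < n, n ≤ m, m ≤ j. Chaining: j ≤ k < n ≤ m ≤ j, which forces j < j — impossible.

Unsatisfiable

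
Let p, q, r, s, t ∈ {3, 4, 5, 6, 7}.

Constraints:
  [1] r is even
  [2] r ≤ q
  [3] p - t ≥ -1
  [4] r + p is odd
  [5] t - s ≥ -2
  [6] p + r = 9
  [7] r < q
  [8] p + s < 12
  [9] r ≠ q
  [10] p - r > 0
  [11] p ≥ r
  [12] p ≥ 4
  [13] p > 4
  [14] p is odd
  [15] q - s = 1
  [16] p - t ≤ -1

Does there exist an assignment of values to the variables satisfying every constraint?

Satisfiable

The assignment p = 5, q = 7, r = 4, s = 6, t = 6 works:
  constraint 3 holds since p - t = -1.
  constraint 5 holds since t - s = 0.
The rest check out directly.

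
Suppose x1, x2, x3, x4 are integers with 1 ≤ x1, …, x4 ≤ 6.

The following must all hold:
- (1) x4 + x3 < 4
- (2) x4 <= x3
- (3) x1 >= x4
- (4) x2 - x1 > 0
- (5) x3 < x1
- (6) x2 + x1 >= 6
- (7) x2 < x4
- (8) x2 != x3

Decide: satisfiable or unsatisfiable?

Unsatisfiable

Constraints 2, 4, 5, and 7 give x4 ≤ x3, x3 < x1, x1 < x2, x2 < x4. Chaining: x4 ≤ x3 < x1 < x2 < x4, which forces x4 < x4 — impossible.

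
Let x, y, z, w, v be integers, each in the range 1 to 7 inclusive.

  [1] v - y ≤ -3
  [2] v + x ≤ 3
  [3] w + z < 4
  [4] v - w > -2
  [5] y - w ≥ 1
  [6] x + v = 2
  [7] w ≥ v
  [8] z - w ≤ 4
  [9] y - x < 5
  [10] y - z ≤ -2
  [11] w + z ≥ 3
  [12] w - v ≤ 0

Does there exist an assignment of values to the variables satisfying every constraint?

Constraints 1, 8, 10, and 12 give v − w ≥ 0, w − z ≥ -4, z − y ≥ 2, y − v ≥ 3.
Adding all 4 inequalities: the left sides telescope to 0, and the right sides sum to 0 + (-4) + 2 + 3 = 1. So 0 ≥ 1, which is false.

Unsatisfiable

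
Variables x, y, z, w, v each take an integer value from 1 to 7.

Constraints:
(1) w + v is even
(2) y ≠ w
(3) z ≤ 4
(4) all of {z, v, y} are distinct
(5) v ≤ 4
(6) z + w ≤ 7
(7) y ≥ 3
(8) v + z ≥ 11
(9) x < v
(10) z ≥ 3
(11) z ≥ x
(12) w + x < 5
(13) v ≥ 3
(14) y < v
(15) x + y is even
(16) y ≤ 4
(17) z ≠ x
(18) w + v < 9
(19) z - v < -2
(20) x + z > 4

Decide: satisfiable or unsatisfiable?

Unsatisfiable

Constraints 3, 5, 7, 10, 13, and 16 confine each of z, v, y to the 2 values {3, 4}.
Constraint 4 requires all 3 of them to be distinct, but only 2 values are available — impossible by the pigeonhole principle.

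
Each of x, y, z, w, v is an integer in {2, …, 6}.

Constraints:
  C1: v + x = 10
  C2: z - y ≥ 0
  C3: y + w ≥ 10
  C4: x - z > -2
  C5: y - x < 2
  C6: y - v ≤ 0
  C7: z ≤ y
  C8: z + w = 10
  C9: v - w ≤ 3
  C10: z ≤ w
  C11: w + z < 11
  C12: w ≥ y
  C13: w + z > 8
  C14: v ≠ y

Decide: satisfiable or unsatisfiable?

Satisfiable

Try x = 4, y = 4, z = 4, w = 6, v = 6.
Check constraint 1: v + x = 10; constraint 2: z - y = 0; constraint 3: y + w = 10. The remaining constraints are straightforward to verify.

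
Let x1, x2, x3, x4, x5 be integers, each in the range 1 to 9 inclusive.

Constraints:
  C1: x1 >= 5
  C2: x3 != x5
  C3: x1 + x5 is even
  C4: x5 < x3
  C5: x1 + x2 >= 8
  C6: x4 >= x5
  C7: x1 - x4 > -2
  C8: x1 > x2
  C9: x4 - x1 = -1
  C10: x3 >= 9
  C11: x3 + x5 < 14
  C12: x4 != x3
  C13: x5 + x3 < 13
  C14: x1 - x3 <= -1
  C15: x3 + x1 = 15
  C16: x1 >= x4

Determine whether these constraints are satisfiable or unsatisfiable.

Take x1 = 6, x2 = 2, x3 = 9, x4 = 5, x5 = 2. Then constraint 5: x1 + x2 = 8; constraint 7: x1 - x4 = 1, and every other listed constraint is also met.

Satisfiable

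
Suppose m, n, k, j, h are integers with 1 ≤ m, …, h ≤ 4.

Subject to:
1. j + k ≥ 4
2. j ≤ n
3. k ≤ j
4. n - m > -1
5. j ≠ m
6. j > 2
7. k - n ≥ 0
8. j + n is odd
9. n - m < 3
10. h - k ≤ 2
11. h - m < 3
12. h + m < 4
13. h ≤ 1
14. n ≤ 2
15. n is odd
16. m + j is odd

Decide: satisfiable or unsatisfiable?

From constraint 6: j ≥ 3. From constraints 2 and 14: j ≤ n and n ≤ 2, so j ≤ 2. But 2 < 3, so no value of j works.

Unsatisfiable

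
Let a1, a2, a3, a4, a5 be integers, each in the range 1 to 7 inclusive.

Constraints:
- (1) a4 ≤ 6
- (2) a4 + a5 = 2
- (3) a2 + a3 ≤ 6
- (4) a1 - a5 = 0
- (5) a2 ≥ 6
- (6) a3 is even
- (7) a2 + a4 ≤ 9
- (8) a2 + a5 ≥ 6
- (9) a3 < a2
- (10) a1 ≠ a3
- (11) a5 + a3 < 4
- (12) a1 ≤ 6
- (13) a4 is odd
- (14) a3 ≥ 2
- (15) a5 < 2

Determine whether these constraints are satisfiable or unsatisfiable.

From constraint 5: a2 ≥ 6. From constraint 14: a3 ≥ 2. Hence a2 + a3 ≥ 8. But constraint 3 requires a2 + a3 ≤ 6, and 6 < 8. Contradiction.

Unsatisfiable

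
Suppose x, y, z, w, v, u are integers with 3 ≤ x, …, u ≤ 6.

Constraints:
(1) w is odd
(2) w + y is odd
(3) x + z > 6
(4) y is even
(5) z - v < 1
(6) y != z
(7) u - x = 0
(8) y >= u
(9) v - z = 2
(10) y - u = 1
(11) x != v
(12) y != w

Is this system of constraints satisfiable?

Take x = 5, y = 6, z = 4, w = 5, v = 6, u = 5. Then constraint 3: x + z = 9; constraint 5: z - v = -2; constraint 7: u - x = 0, and every other listed constraint is also met.

Satisfiable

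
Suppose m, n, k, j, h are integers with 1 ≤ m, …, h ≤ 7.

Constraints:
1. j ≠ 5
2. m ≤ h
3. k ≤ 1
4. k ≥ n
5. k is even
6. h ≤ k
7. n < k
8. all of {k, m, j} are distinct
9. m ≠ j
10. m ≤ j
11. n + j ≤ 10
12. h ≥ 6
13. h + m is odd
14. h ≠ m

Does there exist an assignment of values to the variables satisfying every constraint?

Unsatisfiable

From constraint 12: h ≥ 6. From constraints 3 and 6: h ≤ k and k ≤ 1, so h ≤ 1. But 1 < 6, so no value of h works.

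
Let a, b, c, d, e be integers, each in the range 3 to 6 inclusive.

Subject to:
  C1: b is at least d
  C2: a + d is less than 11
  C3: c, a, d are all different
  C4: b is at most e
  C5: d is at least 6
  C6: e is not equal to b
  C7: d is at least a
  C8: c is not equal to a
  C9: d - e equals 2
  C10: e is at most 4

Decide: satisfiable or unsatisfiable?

From constraints 1 and 5: b ≥ d and d ≥ 6, so b ≥ 6. From constraints 4 and 10: b ≤ e and e ≤ 4, so b ≤ 4. But 4 < 6, so no value of b works.

Unsatisfiable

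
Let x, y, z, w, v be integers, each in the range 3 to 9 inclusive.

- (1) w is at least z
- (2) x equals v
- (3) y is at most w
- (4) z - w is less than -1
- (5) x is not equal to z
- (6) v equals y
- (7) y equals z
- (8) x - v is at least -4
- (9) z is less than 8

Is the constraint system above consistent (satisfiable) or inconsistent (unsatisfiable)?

From constraints 2, 6, and 7, x = v = y = z, so x = z. But constraint 5 says x ≠ z. Contradiction.

Unsatisfiable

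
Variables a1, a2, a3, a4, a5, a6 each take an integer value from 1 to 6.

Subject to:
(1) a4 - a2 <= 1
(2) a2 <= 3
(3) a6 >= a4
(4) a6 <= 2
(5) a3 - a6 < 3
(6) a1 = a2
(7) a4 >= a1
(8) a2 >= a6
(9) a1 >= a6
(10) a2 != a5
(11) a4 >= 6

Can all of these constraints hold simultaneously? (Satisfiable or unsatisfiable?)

Unsatisfiable

From constraints 3 and 11: a6 ≥ a4 and a4 ≥ 6, so a6 ≥ 6. From constraints 2 and 8: a6 ≤ a2 and a2 ≤ 3, so a6 ≤ 3. But 3 < 6, so no value of a6 works.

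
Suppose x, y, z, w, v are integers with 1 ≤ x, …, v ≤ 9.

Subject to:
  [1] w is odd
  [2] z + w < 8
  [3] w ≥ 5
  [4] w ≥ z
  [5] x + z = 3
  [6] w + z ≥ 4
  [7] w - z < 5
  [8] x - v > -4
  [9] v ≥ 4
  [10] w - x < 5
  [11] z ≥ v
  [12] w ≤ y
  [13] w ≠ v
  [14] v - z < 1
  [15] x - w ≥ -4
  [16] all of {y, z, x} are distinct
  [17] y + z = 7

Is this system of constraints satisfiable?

Unsatisfiable

From constraints 3 and 12: y ≥ w ≥ 5. From constraints 9 and 11: z ≥ v ≥ 4. Hence y + z ≥ 9. But constraint 17 requires y + z = 7, and 7 < 9. Contradiction.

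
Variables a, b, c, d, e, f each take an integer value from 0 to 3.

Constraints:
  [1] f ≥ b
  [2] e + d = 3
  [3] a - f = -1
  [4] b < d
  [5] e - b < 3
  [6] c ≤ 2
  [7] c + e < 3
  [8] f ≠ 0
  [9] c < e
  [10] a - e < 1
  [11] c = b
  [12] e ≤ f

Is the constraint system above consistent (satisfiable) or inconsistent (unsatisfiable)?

Satisfiable

Take a = 1, b = 0, c = 0, d = 1, e = 2, f = 2. Then constraint 2: e + d = 3; constraint 3: a - f = -1, and every other listed constraint is also met.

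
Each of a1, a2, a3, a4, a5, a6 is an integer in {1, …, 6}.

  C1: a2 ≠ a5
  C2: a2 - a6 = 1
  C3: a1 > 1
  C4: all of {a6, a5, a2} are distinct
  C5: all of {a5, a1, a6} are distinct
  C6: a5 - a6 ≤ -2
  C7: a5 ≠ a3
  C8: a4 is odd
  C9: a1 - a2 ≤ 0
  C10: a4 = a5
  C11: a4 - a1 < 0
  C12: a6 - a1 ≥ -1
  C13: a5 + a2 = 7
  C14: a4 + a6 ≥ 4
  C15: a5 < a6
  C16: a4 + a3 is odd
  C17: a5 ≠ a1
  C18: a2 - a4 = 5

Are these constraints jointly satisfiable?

Satisfiable

The assignment a1 = 3, a2 = 6, a3 = 6, a4 = 1, a5 = 1, a6 = 5 works:
  constraint 2 holds since a2 - a6 = 1.
  constraint 6 holds since a5 - a6 = -4.
The rest check out directly.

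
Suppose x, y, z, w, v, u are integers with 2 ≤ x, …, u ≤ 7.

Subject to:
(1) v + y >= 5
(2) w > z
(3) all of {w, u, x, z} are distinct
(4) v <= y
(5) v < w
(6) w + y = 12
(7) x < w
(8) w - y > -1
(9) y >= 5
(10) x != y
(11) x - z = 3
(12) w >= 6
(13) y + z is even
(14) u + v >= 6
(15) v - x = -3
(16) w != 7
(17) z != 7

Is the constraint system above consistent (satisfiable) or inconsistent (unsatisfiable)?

Try x = 5, y = 6, z = 2, w = 6, v = 2, u = 4.
Check constraint 1: v + y = 8; constraint 6: w + y = 12. The remaining constraints are straightforward to verify.

Satisfiable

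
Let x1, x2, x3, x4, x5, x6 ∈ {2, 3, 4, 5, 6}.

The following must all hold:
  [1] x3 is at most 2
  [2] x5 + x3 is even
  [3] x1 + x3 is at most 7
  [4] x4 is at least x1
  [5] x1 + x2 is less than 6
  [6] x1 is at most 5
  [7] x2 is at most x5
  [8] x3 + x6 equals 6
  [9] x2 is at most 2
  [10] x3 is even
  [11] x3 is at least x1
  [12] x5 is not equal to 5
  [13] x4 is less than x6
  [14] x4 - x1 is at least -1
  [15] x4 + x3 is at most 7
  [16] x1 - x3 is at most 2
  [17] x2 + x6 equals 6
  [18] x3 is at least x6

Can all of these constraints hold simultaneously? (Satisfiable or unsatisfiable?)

From constraint 9: x2 ≤ 2. From constraints 1 and 18: x6 ≤ x3 ≤ 2. Hence x2 + x6 ≤ 4. But constraint 17 requires x2 + x6 = 6, and 6 > 4. Contradiction.

Unsatisfiable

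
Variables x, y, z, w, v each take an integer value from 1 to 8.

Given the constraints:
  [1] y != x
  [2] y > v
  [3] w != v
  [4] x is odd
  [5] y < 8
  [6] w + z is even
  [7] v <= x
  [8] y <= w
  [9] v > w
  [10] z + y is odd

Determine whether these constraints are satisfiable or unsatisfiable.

Constraints 2, 8, and 9 give v < y, y ≤ w, w < v. Chaining: v < y ≤ w < v, which forces v < v — impossible.

Unsatisfiable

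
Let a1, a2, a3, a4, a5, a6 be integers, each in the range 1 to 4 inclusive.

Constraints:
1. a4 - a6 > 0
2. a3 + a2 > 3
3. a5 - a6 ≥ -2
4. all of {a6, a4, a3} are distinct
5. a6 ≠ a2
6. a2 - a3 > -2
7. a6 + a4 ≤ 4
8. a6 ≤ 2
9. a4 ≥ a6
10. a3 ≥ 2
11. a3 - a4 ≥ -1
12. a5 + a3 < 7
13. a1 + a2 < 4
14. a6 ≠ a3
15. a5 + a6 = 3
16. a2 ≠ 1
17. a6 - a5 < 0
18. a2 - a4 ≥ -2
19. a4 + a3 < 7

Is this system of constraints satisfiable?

Take a1 = 1, a2 = 2, a3 = 3, a4 = 2, a5 = 2, a6 = 1. Then constraint 1: a4 - a6 = 1; constraint 2: a3 + a2 = 5, and every other listed constraint is also met.

Satisfiable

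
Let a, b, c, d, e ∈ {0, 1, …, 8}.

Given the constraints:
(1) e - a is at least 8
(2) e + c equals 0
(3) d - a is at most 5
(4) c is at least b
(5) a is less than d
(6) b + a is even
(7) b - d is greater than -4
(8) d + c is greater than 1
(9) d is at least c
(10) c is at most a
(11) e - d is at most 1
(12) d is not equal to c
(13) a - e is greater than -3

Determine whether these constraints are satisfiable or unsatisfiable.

Unsatisfiable

Constraints 1, 3, and 11 give a − d ≥ -5, d − e ≥ -1, e − a ≥ 8.
Adding all 3 inequalities: the left sides telescope to 0, and the right sides sum to (-5) + (-1) + 8 = 2. So 0 ≥ 2, which is false.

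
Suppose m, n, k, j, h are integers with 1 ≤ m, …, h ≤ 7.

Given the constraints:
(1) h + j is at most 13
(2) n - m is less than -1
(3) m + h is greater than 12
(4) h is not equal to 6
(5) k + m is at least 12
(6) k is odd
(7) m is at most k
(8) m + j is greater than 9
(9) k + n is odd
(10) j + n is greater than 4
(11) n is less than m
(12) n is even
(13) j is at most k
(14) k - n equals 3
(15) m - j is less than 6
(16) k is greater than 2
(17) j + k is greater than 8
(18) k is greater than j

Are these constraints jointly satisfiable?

Satisfiable

The assignment m = 7, n = 4, k = 7, j = 3, h = 7 works:
  constraint 1 holds since h + j = 10.
  constraint 2 holds since n - m = -3.
  constraint 3 holds since m + h = 14.
The rest check out directly.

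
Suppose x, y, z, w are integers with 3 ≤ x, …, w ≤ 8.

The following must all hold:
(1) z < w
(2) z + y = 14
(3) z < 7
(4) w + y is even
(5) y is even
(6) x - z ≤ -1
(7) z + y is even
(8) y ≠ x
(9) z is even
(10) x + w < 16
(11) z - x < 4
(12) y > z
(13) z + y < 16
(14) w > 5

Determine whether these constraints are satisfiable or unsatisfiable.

Satisfiable

The assignment x = 5, y = 8, z = 6, w = 8 works:
  constraint 2 holds since z + y = 14.
  constraint 6 holds since x - z = -1.
The rest check out directly.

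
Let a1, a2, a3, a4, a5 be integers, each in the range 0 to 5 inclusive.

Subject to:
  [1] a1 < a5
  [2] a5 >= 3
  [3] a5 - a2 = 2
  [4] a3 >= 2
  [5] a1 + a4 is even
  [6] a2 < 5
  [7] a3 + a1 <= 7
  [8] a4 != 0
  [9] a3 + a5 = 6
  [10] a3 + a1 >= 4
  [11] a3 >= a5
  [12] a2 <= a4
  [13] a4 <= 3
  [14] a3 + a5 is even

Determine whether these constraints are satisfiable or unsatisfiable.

Satisfiable

The assignment a1 = 1, a2 = 1, a3 = 3, a4 = 3, a5 = 3 works:
  constraint 3 holds since a5 - a2 = 2.
  constraint 7 holds since a3 + a1 = 4.
  constraint 9 holds since a3 + a5 = 6.
The rest check out directly.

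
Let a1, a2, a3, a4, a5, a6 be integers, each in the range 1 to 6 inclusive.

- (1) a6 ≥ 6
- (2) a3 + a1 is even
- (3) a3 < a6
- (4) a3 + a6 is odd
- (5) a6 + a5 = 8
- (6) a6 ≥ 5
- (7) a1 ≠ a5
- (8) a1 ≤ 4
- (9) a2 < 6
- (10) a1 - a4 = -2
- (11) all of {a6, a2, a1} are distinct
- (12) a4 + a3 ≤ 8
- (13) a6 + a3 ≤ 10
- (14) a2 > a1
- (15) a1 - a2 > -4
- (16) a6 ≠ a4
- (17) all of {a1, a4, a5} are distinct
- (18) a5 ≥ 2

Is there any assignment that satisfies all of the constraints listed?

One satisfying assignment is a1 = 3, a2 = 4, a3 = 3, a4 = 5, a5 = 2, a6 = 6.
For the less obvious constraints — constraint 5: a6 + a5 = 8; constraint 10: a1 - a4 = -2; constraint 12: a4 + a3 = 8 — and the others hold by inspection.

Satisfiable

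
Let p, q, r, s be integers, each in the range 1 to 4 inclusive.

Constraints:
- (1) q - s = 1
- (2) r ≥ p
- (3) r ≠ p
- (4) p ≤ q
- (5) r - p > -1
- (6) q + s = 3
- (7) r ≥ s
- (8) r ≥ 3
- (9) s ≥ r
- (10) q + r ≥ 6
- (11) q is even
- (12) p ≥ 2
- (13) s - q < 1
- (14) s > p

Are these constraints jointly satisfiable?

From constraints 4 and 12: q ≥ p ≥ 2. From constraints 8 and 9: s ≥ r ≥ 3. Hence q + s ≥ 5. But constraint 6 requires q + s = 3, and 3 < 5. Contradiction.

Unsatisfiable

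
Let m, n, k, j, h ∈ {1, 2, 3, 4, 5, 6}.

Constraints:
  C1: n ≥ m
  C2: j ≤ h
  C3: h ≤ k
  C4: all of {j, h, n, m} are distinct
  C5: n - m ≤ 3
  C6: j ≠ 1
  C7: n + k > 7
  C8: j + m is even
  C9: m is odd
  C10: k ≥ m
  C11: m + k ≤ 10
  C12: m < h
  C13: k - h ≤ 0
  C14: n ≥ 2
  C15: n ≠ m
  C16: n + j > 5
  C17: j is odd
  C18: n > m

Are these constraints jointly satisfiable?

Take m = 1, n = 3, k = 6, j = 5, h = 6. Then constraint 5: n - m = 2; constraint 7: n + k = 9; constraint 11: m + k = 7, and every other listed constraint is also met.

Satisfiable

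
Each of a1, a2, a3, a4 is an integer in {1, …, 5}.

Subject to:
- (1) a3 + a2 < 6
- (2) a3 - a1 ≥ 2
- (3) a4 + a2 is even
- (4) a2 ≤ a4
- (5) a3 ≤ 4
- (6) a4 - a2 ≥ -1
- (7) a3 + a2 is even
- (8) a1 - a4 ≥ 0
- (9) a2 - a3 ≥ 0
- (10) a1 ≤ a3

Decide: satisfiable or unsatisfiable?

Unsatisfiable

Constraints 2, 6, 8, and 9 give a3 − a1 ≥ 2, a1 − a4 ≥ 0, a4 − a2 ≥ -1, a2 − a3 ≥ 0.
Adding all 4 inequalities: the left sides telescope to 0, and the right sides sum to 2 + 0 + (-1) + 0 = 1. So 0 ≥ 1, which is false.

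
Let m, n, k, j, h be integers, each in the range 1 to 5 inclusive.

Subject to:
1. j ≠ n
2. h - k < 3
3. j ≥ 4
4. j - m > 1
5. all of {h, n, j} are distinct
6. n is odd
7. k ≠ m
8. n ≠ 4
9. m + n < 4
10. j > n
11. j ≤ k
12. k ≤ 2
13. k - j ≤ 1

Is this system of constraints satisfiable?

Unsatisfiable

From constraints 3 and 11: k ≥ j and j ≥ 4, so k ≥ 4. From constraint 12: k ≤ 2. But 2 < 4, so no value of k works.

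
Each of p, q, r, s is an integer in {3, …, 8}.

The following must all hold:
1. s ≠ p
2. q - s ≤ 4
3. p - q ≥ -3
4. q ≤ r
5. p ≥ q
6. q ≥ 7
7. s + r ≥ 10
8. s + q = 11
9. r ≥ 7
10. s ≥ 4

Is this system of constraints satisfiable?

Try p = 7, q = 7, r = 7, s = 4.
Check constraint 2: q - s = 3; constraint 3: p - q = 0. The remaining constraints are straightforward to verify.

Satisfiable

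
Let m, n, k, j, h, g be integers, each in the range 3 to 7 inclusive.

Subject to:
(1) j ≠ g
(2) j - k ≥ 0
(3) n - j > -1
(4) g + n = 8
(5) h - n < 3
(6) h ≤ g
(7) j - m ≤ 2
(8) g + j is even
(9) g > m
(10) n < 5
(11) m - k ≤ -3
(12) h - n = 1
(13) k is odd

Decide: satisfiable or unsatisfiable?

Constraints 2, 7, and 11 give j − k ≥ 0, k − m ≥ 3, m − j ≥ -2.
Adding all 3 inequalities: the left sides telescope to 0, and the right sides sum to 0 + 3 + (-2) = 1. So 0 ≥ 1, which is false.

Unsatisfiable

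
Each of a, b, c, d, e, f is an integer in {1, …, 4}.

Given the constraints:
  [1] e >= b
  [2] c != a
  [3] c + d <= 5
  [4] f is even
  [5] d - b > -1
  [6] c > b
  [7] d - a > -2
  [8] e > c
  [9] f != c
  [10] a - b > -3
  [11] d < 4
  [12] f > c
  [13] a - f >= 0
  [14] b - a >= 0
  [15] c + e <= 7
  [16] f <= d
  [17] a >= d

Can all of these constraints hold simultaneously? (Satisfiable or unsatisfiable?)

Constraints 6, 12, 13, and 14 give b < c, c < f, f ≤ a, a ≤ b. Chaining: b < c < f ≤ a ≤ b, which forces b < b — impossible.

Unsatisfiable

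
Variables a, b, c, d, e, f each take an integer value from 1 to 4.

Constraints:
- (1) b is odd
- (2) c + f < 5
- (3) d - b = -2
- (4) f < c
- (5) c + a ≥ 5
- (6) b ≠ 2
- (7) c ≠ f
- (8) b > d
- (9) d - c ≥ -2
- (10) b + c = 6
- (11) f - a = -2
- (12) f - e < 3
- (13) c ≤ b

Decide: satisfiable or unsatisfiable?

Satisfiable

Setting (a, b, c, d, e, f) = (3, 3, 3, 1, 1, 1) satisfies everything: constraint 2: c + f = 4; constraint 3: d - b = -2; constraint 5: c + a = 6, and the others follow.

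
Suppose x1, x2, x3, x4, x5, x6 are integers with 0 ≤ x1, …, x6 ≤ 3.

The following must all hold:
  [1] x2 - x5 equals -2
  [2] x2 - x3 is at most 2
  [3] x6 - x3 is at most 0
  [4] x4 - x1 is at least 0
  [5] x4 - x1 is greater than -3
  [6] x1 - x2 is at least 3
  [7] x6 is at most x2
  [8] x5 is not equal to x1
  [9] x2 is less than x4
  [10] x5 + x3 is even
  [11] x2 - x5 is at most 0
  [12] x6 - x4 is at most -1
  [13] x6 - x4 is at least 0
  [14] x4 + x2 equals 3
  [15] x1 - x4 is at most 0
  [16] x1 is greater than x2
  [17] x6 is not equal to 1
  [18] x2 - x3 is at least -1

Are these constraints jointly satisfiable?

Unsatisfiable

Constraints 3, 6, 13, 15, and 18 give x2 − x3 ≥ -1, x3 − x6 ≥ 0, x6 − x4 ≥ 0, x4 − x1 ≥ 0, x1 − x2 ≥ 3.
Adding all 5 inequalities: the left sides telescope to 0, and the right sides sum to (-1) + 0 + 0 + 0 + 3 = 2. So 0 ≥ 2, which is false.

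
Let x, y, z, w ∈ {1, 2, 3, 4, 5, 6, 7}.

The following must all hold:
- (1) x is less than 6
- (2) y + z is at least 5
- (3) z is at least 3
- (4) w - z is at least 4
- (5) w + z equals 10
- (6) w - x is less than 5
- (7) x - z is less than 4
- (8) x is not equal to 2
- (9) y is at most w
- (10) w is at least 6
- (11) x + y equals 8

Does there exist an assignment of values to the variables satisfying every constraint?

Setting (x, y, z, w) = (4, 4, 3, 7) satisfies everything: constraint 2: y + z = 7; constraint 4: w - z = 4, and the others follow.

Satisfiable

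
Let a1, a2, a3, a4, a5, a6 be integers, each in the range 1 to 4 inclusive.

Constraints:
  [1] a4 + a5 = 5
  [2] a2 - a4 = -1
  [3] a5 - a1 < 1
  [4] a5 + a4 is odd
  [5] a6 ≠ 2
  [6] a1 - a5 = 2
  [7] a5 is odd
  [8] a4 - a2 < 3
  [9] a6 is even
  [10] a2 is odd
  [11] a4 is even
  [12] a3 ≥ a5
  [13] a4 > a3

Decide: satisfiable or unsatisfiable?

Satisfiable

One satisfying assignment is a1 = 3, a2 = 3, a3 = 1, a4 = 4, a5 = 1, a6 = 4.
For the less obvious constraints — constraint 1: a4 + a5 = 5; constraint 2: a2 - a4 = -1 — and the others hold by inspection.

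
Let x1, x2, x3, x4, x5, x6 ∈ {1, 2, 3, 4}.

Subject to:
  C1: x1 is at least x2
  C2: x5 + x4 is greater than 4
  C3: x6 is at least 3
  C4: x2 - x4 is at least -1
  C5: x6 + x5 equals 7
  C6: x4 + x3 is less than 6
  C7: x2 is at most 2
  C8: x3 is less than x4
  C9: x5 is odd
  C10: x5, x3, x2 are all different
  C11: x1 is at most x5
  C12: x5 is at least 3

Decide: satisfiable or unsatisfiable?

Satisfiable

Take x1 = 2, x2 = 2, x3 = 1, x4 = 2, x5 = 3, x6 = 4. Then constraint 2: x5 + x4 = 5; constraint 4: x2 - x4 = 0, and every other listed constraint is also met.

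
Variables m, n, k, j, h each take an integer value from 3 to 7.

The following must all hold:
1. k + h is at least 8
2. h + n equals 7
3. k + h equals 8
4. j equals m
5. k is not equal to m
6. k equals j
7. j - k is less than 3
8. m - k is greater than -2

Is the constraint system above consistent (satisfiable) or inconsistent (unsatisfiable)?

Unsatisfiable

From constraints 4 and 6, k = j = m, so k = m. But constraint 5 says k ≠ m. Contradiction.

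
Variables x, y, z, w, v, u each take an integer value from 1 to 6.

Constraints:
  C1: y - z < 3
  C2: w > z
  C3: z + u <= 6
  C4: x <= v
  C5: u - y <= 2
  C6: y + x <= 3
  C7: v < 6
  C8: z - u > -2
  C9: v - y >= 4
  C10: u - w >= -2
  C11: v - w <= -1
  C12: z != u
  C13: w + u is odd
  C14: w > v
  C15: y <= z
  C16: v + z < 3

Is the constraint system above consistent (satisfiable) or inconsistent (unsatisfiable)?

Unsatisfiable

Constraints 5, 9, 10, and 11 give w − v ≥ 1, v − y ≥ 4, y − u ≥ -2, u − w ≥ -2.
Adding all 4 inequalities: the left sides telescope to 0, and the right sides sum to 1 + 4 + (-2) + (-2) = 1. So 0 ≥ 1, which is false.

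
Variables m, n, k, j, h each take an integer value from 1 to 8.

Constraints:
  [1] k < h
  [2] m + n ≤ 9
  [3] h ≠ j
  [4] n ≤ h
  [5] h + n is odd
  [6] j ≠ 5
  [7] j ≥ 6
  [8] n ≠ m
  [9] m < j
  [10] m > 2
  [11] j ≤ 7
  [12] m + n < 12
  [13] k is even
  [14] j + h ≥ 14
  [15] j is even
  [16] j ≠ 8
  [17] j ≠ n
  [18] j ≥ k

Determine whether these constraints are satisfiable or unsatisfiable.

Satisfiable

The assignment m = 4, n = 5, k = 2, j = 6, h = 8 works:
  constraint 2 holds since m + n = 9.
  constraint 12 holds since m + n = 9.
  constraint 14 holds since j + h = 14.
The rest check out directly.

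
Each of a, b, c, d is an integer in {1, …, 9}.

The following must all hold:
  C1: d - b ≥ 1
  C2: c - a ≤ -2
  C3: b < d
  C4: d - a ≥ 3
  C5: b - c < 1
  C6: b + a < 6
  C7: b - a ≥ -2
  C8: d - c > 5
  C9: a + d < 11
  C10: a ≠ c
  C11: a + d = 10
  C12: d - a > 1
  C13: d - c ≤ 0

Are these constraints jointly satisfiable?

Unsatisfiable

Constraints 1, 2, 7, and 13 give c − d ≥ 0, d − b ≥ 1, b − a ≥ -2, a − c ≥ 2.
Adding all 4 inequalities: the left sides telescope to 0, and the right sides sum to 0 + 1 + (-2) + 2 = 1. So 0 ≥ 1, which is false.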